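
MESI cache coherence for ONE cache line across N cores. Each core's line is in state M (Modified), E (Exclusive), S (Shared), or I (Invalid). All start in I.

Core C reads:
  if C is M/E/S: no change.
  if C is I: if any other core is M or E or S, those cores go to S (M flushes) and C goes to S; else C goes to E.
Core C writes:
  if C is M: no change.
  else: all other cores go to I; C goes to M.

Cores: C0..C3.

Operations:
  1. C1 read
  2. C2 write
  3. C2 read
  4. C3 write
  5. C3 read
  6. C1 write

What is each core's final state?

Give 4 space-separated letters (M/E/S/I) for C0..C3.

Answer: I M I I

Derivation:
Op 1: C1 read [C1 read from I: no other sharers -> C1=E (exclusive)] -> [I,E,I,I]
Op 2: C2 write [C2 write: invalidate ['C1=E'] -> C2=M] -> [I,I,M,I]
Op 3: C2 read [C2 read: already in M, no change] -> [I,I,M,I]
Op 4: C3 write [C3 write: invalidate ['C2=M'] -> C3=M] -> [I,I,I,M]
Op 5: C3 read [C3 read: already in M, no change] -> [I,I,I,M]
Op 6: C1 write [C1 write: invalidate ['C3=M'] -> C1=M] -> [I,M,I,I]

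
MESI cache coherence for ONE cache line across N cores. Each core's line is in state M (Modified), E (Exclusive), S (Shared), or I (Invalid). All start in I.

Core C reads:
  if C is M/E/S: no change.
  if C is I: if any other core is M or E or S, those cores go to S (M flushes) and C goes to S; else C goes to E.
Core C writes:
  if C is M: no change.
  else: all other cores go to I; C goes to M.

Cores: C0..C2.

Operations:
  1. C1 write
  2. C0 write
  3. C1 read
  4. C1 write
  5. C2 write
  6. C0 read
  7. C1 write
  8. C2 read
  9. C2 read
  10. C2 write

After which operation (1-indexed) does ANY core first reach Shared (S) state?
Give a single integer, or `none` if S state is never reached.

Answer: 3

Derivation:
Op 1: C1 write [C1 write: invalidate none -> C1=M] -> [I,M,I]
Op 2: C0 write [C0 write: invalidate ['C1=M'] -> C0=M] -> [M,I,I]
Op 3: C1 read [C1 read from I: others=['C0=M'] -> C1=S, others downsized to S] -> [S,S,I]
  -> First S state at op 3; remaining ops need not be traced.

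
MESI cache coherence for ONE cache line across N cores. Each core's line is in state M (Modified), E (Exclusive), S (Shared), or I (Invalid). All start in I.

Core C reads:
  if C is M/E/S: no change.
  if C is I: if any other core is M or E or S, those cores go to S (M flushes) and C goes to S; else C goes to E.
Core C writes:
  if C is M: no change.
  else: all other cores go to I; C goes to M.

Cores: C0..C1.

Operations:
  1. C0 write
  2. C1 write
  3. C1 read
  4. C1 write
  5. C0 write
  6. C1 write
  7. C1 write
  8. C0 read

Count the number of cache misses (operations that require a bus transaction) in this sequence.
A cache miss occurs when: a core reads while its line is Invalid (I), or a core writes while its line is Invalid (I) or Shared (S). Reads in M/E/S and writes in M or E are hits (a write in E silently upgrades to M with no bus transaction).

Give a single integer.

Answer: 5

Derivation:
Op 1: C0 write [C0 write: invalidate none -> C0=M] -> [M,I] [MISS #1: write from I]
Op 2: C1 write [C1 write: invalidate ['C0=M'] -> C1=M] -> [I,M] [MISS #2: write from I]
Op 3: C1 read [C1 read: already in M, no change] -> [I,M] [hit: read from M]
Op 4: C1 write [C1 write: already M (modified), no change] -> [I,M] [hit: write from M]
Op 5: C0 write [C0 write: invalidate ['C1=M'] -> C0=M] -> [M,I] [MISS #3: write from I]
Op 6: C1 write [C1 write: invalidate ['C0=M'] -> C1=M] -> [I,M] [MISS #4: write from I]
Op 7: C1 write [C1 write: already M (modified), no change] -> [I,M] [hit: write from M]
Op 8: C0 read [C0 read from I: others=['C1=M'] -> C0=S, others downsized to S] -> [S,S] [MISS #5: read from I]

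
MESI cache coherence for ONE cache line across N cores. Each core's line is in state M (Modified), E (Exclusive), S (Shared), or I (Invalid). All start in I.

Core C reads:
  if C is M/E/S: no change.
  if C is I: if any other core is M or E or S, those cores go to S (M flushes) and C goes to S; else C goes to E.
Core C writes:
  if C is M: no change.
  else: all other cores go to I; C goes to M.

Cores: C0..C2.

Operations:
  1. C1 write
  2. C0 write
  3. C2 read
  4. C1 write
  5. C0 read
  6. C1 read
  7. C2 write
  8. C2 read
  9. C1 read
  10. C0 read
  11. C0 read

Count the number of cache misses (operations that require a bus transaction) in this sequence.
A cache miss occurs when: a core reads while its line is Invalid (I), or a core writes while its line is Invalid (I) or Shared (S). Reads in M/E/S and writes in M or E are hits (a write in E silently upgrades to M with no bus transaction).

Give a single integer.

Op 1: C1 write [C1 write: invalidate none -> C1=M] -> [I,M,I] [MISS #1: write from I]
Op 2: C0 write [C0 write: invalidate ['C1=M'] -> C0=M] -> [M,I,I] [MISS #2: write from I]
Op 3: C2 read [C2 read from I: others=['C0=M'] -> C2=S, others downsized to S] -> [S,I,S] [MISS #3: read from I]
Op 4: C1 write [C1 write: invalidate ['C0=S', 'C2=S'] -> C1=M] -> [I,M,I] [MISS #4: write from I]
Op 5: C0 read [C0 read from I: others=['C1=M'] -> C0=S, others downsized to S] -> [S,S,I] [MISS #5: read from I]
Op 6: C1 read [C1 read: already in S, no change] -> [S,S,I] [hit: read from S]
Op 7: C2 write [C2 write: invalidate ['C0=S', 'C1=S'] -> C2=M] -> [I,I,M] [MISS #6: write from I]
Op 8: C2 read [C2 read: already in M, no change] -> [I,I,M] [hit: read from M]
Op 9: C1 read [C1 read from I: others=['C2=M'] -> C1=S, others downsized to S] -> [I,S,S] [MISS #7: read from I]
Op 10: C0 read [C0 read from I: others=['C1=S', 'C2=S'] -> C0=S, others downsized to S] -> [S,S,S] [MISS #8: read from I]
Op 11: C0 read [C0 read: already in S, no change] -> [S,S,S] [hit: read from S]

Answer: 8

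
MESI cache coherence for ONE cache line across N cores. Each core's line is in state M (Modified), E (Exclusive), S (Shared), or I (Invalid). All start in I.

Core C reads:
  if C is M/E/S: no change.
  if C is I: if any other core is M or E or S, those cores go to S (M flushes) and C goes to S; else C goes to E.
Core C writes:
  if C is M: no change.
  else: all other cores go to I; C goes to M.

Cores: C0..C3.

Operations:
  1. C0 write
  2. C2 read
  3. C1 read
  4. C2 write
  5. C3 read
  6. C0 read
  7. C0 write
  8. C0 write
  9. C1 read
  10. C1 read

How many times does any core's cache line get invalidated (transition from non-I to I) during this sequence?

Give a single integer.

Answer: 4

Derivation:
Op 1: C0 write [C0 write: invalidate none -> C0=M] -> [M,I,I,I] (invalidations this op: 0; running total: 0)
Op 2: C2 read [C2 read from I: others=['C0=M'] -> C2=S, others downsized to S] -> [S,I,S,I] (invalidations this op: 0; running total: 0)
Op 3: C1 read [C1 read from I: others=['C0=S', 'C2=S'] -> C1=S, others downsized to S] -> [S,S,S,I] (invalidations this op: 0; running total: 0)
Op 4: C2 write [C2 write: invalidate ['C0=S', 'C1=S'] -> C2=M] -> [I,I,M,I] (invalidations this op: 2; running total: 2)
Op 5: C3 read [C3 read from I: others=['C2=M'] -> C3=S, others downsized to S] -> [I,I,S,S] (invalidations this op: 0; running total: 2)
Op 6: C0 read [C0 read from I: others=['C2=S', 'C3=S'] -> C0=S, others downsized to S] -> [S,I,S,S] (invalidations this op: 0; running total: 2)
Op 7: C0 write [C0 write: invalidate ['C2=S', 'C3=S'] -> C0=M] -> [M,I,I,I] (invalidations this op: 2; running total: 4)
Op 8: C0 write [C0 write: already M (modified), no change] -> [M,I,I,I] (invalidations this op: 0; running total: 4)
Op 9: C1 read [C1 read from I: others=['C0=M'] -> C1=S, others downsized to S] -> [S,S,I,I] (invalidations this op: 0; running total: 4)
Op 10: C1 read [C1 read: already in S, no change] -> [S,S,I,I] (invalidations this op: 0; running total: 4)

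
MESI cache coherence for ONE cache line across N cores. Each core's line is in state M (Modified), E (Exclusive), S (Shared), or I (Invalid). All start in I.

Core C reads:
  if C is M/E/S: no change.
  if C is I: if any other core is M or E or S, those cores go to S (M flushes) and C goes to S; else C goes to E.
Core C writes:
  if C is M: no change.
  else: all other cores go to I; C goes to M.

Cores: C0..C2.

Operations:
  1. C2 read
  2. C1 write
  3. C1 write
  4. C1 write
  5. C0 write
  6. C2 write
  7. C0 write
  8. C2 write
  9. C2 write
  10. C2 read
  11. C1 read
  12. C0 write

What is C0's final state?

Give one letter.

Answer: M

Derivation:
Op 1: C2 read [C2 read from I: no other sharers -> C2=E (exclusive)] -> [I,I,E]
Op 2: C1 write [C1 write: invalidate ['C2=E'] -> C1=M] -> [I,M,I]
Op 3: C1 write [C1 write: already M (modified), no change] -> [I,M,I]
Op 4: C1 write [C1 write: already M (modified), no change] -> [I,M,I]
Op 5: C0 write [C0 write: invalidate ['C1=M'] -> C0=M] -> [M,I,I]
Op 6: C2 write [C2 write: invalidate ['C0=M'] -> C2=M] -> [I,I,M]
Op 7: C0 write [C0 write: invalidate ['C2=M'] -> C0=M] -> [M,I,I]
Op 8: C2 write [C2 write: invalidate ['C0=M'] -> C2=M] -> [I,I,M]
Op 9: C2 write [C2 write: already M (modified), no change] -> [I,I,M]
Op 10: C2 read [C2 read: already in M, no change] -> [I,I,M]
Op 11: C1 read [C1 read from I: others=['C2=M'] -> C1=S, others downsized to S] -> [I,S,S]
Op 12: C0 write [C0 write: invalidate ['C1=S', 'C2=S'] -> C0=M] -> [M,I,I]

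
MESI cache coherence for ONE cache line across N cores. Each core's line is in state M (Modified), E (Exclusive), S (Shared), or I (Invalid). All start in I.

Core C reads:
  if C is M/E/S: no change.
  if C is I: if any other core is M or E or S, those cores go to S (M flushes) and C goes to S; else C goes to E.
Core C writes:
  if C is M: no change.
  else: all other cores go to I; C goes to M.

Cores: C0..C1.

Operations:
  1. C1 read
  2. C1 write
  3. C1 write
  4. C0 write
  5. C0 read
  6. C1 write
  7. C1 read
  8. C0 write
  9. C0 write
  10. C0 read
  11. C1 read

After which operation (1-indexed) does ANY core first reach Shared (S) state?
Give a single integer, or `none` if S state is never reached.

Answer: 11

Derivation:
Op 1: C1 read [C1 read from I: no other sharers -> C1=E (exclusive)] -> [I,E]
Op 2: C1 write [C1 write: invalidate none -> C1=M] -> [I,M]
Op 3: C1 write [C1 write: already M (modified), no change] -> [I,M]
Op 4: C0 write [C0 write: invalidate ['C1=M'] -> C0=M] -> [M,I]
Op 5: C0 read [C0 read: already in M, no change] -> [M,I]
Op 6: C1 write [C1 write: invalidate ['C0=M'] -> C1=M] -> [I,M]
Op 7: C1 read [C1 read: already in M, no change] -> [I,M]
Op 8: C0 write [C0 write: invalidate ['C1=M'] -> C0=M] -> [M,I]
Op 9: C0 write [C0 write: already M (modified), no change] -> [M,I]
Op 10: C0 read [C0 read: already in M, no change] -> [M,I]
Op 11: C1 read [C1 read from I: others=['C0=M'] -> C1=S, others downsized to S] -> [S,S]
  -> First S state at op 11; remaining ops need not be traced.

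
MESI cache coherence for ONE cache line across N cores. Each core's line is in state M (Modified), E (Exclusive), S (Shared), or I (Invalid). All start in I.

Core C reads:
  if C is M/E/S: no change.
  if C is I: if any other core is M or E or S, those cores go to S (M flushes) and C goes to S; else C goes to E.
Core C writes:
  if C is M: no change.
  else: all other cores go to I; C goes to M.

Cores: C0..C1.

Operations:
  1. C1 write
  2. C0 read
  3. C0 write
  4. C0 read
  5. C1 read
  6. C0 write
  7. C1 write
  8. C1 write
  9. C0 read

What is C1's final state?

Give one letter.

Op 1: C1 write [C1 write: invalidate none -> C1=M] -> [I,M]
Op 2: C0 read [C0 read from I: others=['C1=M'] -> C0=S, others downsized to S] -> [S,S]
Op 3: C0 write [C0 write: invalidate ['C1=S'] -> C0=M] -> [M,I]
Op 4: C0 read [C0 read: already in M, no change] -> [M,I]
Op 5: C1 read [C1 read from I: others=['C0=M'] -> C1=S, others downsized to S] -> [S,S]
Op 6: C0 write [C0 write: invalidate ['C1=S'] -> C0=M] -> [M,I]
Op 7: C1 write [C1 write: invalidate ['C0=M'] -> C1=M] -> [I,M]
Op 8: C1 write [C1 write: already M (modified), no change] -> [I,M]
Op 9: C0 read [C0 read from I: others=['C1=M'] -> C0=S, others downsized to S] -> [S,S]

Answer: S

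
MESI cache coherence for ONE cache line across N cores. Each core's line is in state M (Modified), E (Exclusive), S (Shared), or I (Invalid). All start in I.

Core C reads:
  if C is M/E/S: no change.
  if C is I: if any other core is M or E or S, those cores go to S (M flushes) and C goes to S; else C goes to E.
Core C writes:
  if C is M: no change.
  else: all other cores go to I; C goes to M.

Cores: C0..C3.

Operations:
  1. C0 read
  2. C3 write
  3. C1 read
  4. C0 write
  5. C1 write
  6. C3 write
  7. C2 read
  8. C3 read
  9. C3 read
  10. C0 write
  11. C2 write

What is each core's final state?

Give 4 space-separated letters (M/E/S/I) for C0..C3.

Op 1: C0 read [C0 read from I: no other sharers -> C0=E (exclusive)] -> [E,I,I,I]
Op 2: C3 write [C3 write: invalidate ['C0=E'] -> C3=M] -> [I,I,I,M]
Op 3: C1 read [C1 read from I: others=['C3=M'] -> C1=S, others downsized to S] -> [I,S,I,S]
Op 4: C0 write [C0 write: invalidate ['C1=S', 'C3=S'] -> C0=M] -> [M,I,I,I]
Op 5: C1 write [C1 write: invalidate ['C0=M'] -> C1=M] -> [I,M,I,I]
Op 6: C3 write [C3 write: invalidate ['C1=M'] -> C3=M] -> [I,I,I,M]
Op 7: C2 read [C2 read from I: others=['C3=M'] -> C2=S, others downsized to S] -> [I,I,S,S]
Op 8: C3 read [C3 read: already in S, no change] -> [I,I,S,S]
Op 9: C3 read [C3 read: already in S, no change] -> [I,I,S,S]
Op 10: C0 write [C0 write: invalidate ['C2=S', 'C3=S'] -> C0=M] -> [M,I,I,I]
Op 11: C2 write [C2 write: invalidate ['C0=M'] -> C2=M] -> [I,I,M,I]

Answer: I I M I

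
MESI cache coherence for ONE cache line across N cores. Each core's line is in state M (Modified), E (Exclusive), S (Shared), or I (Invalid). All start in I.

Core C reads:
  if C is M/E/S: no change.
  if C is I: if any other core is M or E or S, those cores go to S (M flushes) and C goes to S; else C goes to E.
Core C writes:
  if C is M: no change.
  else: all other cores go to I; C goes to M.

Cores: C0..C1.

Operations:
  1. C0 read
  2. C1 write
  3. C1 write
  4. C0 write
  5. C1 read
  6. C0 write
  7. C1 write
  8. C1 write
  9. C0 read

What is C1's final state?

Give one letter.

Op 1: C0 read [C0 read from I: no other sharers -> C0=E (exclusive)] -> [E,I]
Op 2: C1 write [C1 write: invalidate ['C0=E'] -> C1=M] -> [I,M]
Op 3: C1 write [C1 write: already M (modified), no change] -> [I,M]
Op 4: C0 write [C0 write: invalidate ['C1=M'] -> C0=M] -> [M,I]
Op 5: C1 read [C1 read from I: others=['C0=M'] -> C1=S, others downsized to S] -> [S,S]
Op 6: C0 write [C0 write: invalidate ['C1=S'] -> C0=M] -> [M,I]
Op 7: C1 write [C1 write: invalidate ['C0=M'] -> C1=M] -> [I,M]
Op 8: C1 write [C1 write: already M (modified), no change] -> [I,M]
Op 9: C0 read [C0 read from I: others=['C1=M'] -> C0=S, others downsized to S] -> [S,S]

Answer: S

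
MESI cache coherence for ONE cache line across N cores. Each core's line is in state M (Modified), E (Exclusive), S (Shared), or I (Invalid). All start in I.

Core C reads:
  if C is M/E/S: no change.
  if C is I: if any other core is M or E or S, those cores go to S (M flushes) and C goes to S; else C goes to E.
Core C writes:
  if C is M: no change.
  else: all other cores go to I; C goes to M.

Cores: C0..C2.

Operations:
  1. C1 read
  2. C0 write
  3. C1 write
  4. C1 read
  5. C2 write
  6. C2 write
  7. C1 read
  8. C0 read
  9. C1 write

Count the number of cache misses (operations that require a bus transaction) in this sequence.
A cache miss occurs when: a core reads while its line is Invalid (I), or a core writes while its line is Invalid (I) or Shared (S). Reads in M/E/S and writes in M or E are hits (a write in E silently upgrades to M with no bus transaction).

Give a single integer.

Answer: 7

Derivation:
Op 1: C1 read [C1 read from I: no other sharers -> C1=E (exclusive)] -> [I,E,I] [MISS #1: read from I]
Op 2: C0 write [C0 write: invalidate ['C1=E'] -> C0=M] -> [M,I,I] [MISS #2: write from I]
Op 3: C1 write [C1 write: invalidate ['C0=M'] -> C1=M] -> [I,M,I] [MISS #3: write from I]
Op 4: C1 read [C1 read: already in M, no change] -> [I,M,I] [hit: read from M]
Op 5: C2 write [C2 write: invalidate ['C1=M'] -> C2=M] -> [I,I,M] [MISS #4: write from I]
Op 6: C2 write [C2 write: already M (modified), no change] -> [I,I,M] [hit: write from M]
Op 7: C1 read [C1 read from I: others=['C2=M'] -> C1=S, others downsized to S] -> [I,S,S] [MISS #5: read from I]
Op 8: C0 read [C0 read from I: others=['C1=S', 'C2=S'] -> C0=S, others downsized to S] -> [S,S,S] [MISS #6: read from I]
Op 9: C1 write [C1 write: invalidate ['C0=S', 'C2=S'] -> C1=M] -> [I,M,I] [MISS #7: write from S]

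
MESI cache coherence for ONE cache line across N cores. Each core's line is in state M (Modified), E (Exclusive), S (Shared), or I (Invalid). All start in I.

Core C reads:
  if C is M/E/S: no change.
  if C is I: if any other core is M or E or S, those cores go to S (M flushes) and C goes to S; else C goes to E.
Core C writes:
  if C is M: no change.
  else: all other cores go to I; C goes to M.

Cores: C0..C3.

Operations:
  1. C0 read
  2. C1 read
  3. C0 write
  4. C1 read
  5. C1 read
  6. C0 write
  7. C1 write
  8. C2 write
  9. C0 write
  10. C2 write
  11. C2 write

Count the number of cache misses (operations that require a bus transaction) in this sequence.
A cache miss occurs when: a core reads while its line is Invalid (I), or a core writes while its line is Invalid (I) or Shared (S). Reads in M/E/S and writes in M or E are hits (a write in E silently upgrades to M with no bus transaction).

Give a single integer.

Op 1: C0 read [C0 read from I: no other sharers -> C0=E (exclusive)] -> [E,I,I,I] [MISS #1: read from I]
Op 2: C1 read [C1 read from I: others=['C0=E'] -> C1=S, others downsized to S] -> [S,S,I,I] [MISS #2: read from I]
Op 3: C0 write [C0 write: invalidate ['C1=S'] -> C0=M] -> [M,I,I,I] [MISS #3: write from S]
Op 4: C1 read [C1 read from I: others=['C0=M'] -> C1=S, others downsized to S] -> [S,S,I,I] [MISS #4: read from I]
Op 5: C1 read [C1 read: already in S, no change] -> [S,S,I,I] [hit: read from S]
Op 6: C0 write [C0 write: invalidate ['C1=S'] -> C0=M] -> [M,I,I,I] [MISS #5: write from S]
Op 7: C1 write [C1 write: invalidate ['C0=M'] -> C1=M] -> [I,M,I,I] [MISS #6: write from I]
Op 8: C2 write [C2 write: invalidate ['C1=M'] -> C2=M] -> [I,I,M,I] [MISS #7: write from I]
Op 9: C0 write [C0 write: invalidate ['C2=M'] -> C0=M] -> [M,I,I,I] [MISS #8: write from I]
Op 10: C2 write [C2 write: invalidate ['C0=M'] -> C2=M] -> [I,I,M,I] [MISS #9: write from I]
Op 11: C2 write [C2 write: already M (modified), no change] -> [I,I,M,I] [hit: write from M]

Answer: 9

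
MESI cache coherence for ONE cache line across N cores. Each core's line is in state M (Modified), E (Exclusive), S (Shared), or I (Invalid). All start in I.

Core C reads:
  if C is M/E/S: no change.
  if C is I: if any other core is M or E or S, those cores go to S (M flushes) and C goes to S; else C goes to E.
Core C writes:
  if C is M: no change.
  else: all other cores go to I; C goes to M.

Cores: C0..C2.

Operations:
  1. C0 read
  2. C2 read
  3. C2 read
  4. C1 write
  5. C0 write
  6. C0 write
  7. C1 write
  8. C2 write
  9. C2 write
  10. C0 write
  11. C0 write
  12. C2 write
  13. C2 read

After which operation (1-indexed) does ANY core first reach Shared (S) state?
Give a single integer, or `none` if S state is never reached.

Op 1: C0 read [C0 read from I: no other sharers -> C0=E (exclusive)] -> [E,I,I]
Op 2: C2 read [C2 read from I: others=['C0=E'] -> C2=S, others downsized to S] -> [S,I,S]
  -> First S state at op 2; remaining ops need not be traced.

Answer: 2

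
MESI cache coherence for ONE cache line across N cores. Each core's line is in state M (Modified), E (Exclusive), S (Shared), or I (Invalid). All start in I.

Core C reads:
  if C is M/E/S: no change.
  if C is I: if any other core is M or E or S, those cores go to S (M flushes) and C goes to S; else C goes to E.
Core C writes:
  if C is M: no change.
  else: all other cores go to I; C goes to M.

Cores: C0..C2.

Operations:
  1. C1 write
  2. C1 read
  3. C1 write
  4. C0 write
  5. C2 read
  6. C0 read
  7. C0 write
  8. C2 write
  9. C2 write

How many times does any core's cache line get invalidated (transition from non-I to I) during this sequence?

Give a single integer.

Answer: 3

Derivation:
Op 1: C1 write [C1 write: invalidate none -> C1=M] -> [I,M,I] (invalidations this op: 0; running total: 0)
Op 2: C1 read [C1 read: already in M, no change] -> [I,M,I] (invalidations this op: 0; running total: 0)
Op 3: C1 write [C1 write: already M (modified), no change] -> [I,M,I] (invalidations this op: 0; running total: 0)
Op 4: C0 write [C0 write: invalidate ['C1=M'] -> C0=M] -> [M,I,I] (invalidations this op: 1; running total: 1)
Op 5: C2 read [C2 read from I: others=['C0=M'] -> C2=S, others downsized to S] -> [S,I,S] (invalidations this op: 0; running total: 1)
Op 6: C0 read [C0 read: already in S, no change] -> [S,I,S] (invalidations this op: 0; running total: 1)
Op 7: C0 write [C0 write: invalidate ['C2=S'] -> C0=M] -> [M,I,I] (invalidations this op: 1; running total: 2)
Op 8: C2 write [C2 write: invalidate ['C0=M'] -> C2=M] -> [I,I,M] (invalidations this op: 1; running total: 3)
Op 9: C2 write [C2 write: already M (modified), no change] -> [I,I,M] (invalidations this op: 0; running total: 3)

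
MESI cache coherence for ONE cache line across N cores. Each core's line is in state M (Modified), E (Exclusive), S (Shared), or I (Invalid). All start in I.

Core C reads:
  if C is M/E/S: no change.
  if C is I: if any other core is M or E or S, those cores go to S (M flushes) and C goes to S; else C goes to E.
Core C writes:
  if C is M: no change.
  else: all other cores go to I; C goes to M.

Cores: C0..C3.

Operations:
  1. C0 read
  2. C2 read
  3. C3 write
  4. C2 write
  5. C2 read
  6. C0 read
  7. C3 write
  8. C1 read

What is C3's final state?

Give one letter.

Answer: S

Derivation:
Op 1: C0 read [C0 read from I: no other sharers -> C0=E (exclusive)] -> [E,I,I,I]
Op 2: C2 read [C2 read from I: others=['C0=E'] -> C2=S, others downsized to S] -> [S,I,S,I]
Op 3: C3 write [C3 write: invalidate ['C0=S', 'C2=S'] -> C3=M] -> [I,I,I,M]
Op 4: C2 write [C2 write: invalidate ['C3=M'] -> C2=M] -> [I,I,M,I]
Op 5: C2 read [C2 read: already in M, no change] -> [I,I,M,I]
Op 6: C0 read [C0 read from I: others=['C2=M'] -> C0=S, others downsized to S] -> [S,I,S,I]
Op 7: C3 write [C3 write: invalidate ['C0=S', 'C2=S'] -> C3=M] -> [I,I,I,M]
Op 8: C1 read [C1 read from I: others=['C3=M'] -> C1=S, others downsized to S] -> [I,S,I,S]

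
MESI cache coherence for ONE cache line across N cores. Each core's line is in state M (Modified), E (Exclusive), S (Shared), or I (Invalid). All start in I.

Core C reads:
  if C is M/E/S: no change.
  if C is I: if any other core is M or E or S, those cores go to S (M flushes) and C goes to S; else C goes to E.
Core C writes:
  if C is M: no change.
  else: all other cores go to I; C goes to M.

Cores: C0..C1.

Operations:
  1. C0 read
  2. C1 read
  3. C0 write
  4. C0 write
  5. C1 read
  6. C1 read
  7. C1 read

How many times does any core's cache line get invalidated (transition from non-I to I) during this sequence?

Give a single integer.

Op 1: C0 read [C0 read from I: no other sharers -> C0=E (exclusive)] -> [E,I] (invalidations this op: 0; running total: 0)
Op 2: C1 read [C1 read from I: others=['C0=E'] -> C1=S, others downsized to S] -> [S,S] (invalidations this op: 0; running total: 0)
Op 3: C0 write [C0 write: invalidate ['C1=S'] -> C0=M] -> [M,I] (invalidations this op: 1; running total: 1)
Op 4: C0 write [C0 write: already M (modified), no change] -> [M,I] (invalidations this op: 0; running total: 1)
Op 5: C1 read [C1 read from I: others=['C0=M'] -> C1=S, others downsized to S] -> [S,S] (invalidations this op: 0; running total: 1)
Op 6: C1 read [C1 read: already in S, no change] -> [S,S] (invalidations this op: 0; running total: 1)
Op 7: C1 read [C1 read: already in S, no change] -> [S,S] (invalidations this op: 0; running total: 1)

Answer: 1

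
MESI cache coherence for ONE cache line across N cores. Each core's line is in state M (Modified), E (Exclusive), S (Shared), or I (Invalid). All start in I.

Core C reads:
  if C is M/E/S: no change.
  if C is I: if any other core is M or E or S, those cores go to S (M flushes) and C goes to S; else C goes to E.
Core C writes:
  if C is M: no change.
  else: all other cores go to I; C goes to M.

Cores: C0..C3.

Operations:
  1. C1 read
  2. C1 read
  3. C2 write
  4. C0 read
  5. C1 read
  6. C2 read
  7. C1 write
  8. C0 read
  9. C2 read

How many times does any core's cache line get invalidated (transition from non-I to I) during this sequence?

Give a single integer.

Answer: 3

Derivation:
Op 1: C1 read [C1 read from I: no other sharers -> C1=E (exclusive)] -> [I,E,I,I] (invalidations this op: 0; running total: 0)
Op 2: C1 read [C1 read: already in E, no change] -> [I,E,I,I] (invalidations this op: 0; running total: 0)
Op 3: C2 write [C2 write: invalidate ['C1=E'] -> C2=M] -> [I,I,M,I] (invalidations this op: 1; running total: 1)
Op 4: C0 read [C0 read from I: others=['C2=M'] -> C0=S, others downsized to S] -> [S,I,S,I] (invalidations this op: 0; running total: 1)
Op 5: C1 read [C1 read from I: others=['C0=S', 'C2=S'] -> C1=S, others downsized to S] -> [S,S,S,I] (invalidations this op: 0; running total: 1)
Op 6: C2 read [C2 read: already in S, no change] -> [S,S,S,I] (invalidations this op: 0; running total: 1)
Op 7: C1 write [C1 write: invalidate ['C0=S', 'C2=S'] -> C1=M] -> [I,M,I,I] (invalidations this op: 2; running total: 3)
Op 8: C0 read [C0 read from I: others=['C1=M'] -> C0=S, others downsized to S] -> [S,S,I,I] (invalidations this op: 0; running total: 3)
Op 9: C2 read [C2 read from I: others=['C0=S', 'C1=S'] -> C2=S, others downsized to S] -> [S,S,S,I] (invalidations this op: 0; running total: 3)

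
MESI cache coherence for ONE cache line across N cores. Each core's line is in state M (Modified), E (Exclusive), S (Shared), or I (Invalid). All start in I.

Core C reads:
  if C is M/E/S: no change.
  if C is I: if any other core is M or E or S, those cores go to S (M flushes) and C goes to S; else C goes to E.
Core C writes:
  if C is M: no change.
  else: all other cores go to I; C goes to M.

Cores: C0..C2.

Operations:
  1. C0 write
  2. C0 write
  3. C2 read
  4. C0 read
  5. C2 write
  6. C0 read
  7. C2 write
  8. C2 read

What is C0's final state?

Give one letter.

Op 1: C0 write [C0 write: invalidate none -> C0=M] -> [M,I,I]
Op 2: C0 write [C0 write: already M (modified), no change] -> [M,I,I]
Op 3: C2 read [C2 read from I: others=['C0=M'] -> C2=S, others downsized to S] -> [S,I,S]
Op 4: C0 read [C0 read: already in S, no change] -> [S,I,S]
Op 5: C2 write [C2 write: invalidate ['C0=S'] -> C2=M] -> [I,I,M]
Op 6: C0 read [C0 read from I: others=['C2=M'] -> C0=S, others downsized to S] -> [S,I,S]
Op 7: C2 write [C2 write: invalidate ['C0=S'] -> C2=M] -> [I,I,M]
Op 8: C2 read [C2 read: already in M, no change] -> [I,I,M]

Answer: I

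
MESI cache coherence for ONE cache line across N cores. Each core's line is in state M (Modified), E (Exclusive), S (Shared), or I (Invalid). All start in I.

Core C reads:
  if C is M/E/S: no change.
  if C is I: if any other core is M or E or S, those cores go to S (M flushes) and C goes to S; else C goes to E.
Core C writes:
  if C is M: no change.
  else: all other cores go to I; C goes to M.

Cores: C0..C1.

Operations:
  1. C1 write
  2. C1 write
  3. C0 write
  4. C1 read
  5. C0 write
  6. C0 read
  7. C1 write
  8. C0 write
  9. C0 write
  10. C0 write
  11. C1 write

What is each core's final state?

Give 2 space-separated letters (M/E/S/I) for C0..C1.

Op 1: C1 write [C1 write: invalidate none -> C1=M] -> [I,M]
Op 2: C1 write [C1 write: already M (modified), no change] -> [I,M]
Op 3: C0 write [C0 write: invalidate ['C1=M'] -> C0=M] -> [M,I]
Op 4: C1 read [C1 read from I: others=['C0=M'] -> C1=S, others downsized to S] -> [S,S]
Op 5: C0 write [C0 write: invalidate ['C1=S'] -> C0=M] -> [M,I]
Op 6: C0 read [C0 read: already in M, no change] -> [M,I]
Op 7: C1 write [C1 write: invalidate ['C0=M'] -> C1=M] -> [I,M]
Op 8: C0 write [C0 write: invalidate ['C1=M'] -> C0=M] -> [M,I]
Op 9: C0 write [C0 write: already M (modified), no change] -> [M,I]
Op 10: C0 write [C0 write: already M (modified), no change] -> [M,I]
Op 11: C1 write [C1 write: invalidate ['C0=M'] -> C1=M] -> [I,M]

Answer: I M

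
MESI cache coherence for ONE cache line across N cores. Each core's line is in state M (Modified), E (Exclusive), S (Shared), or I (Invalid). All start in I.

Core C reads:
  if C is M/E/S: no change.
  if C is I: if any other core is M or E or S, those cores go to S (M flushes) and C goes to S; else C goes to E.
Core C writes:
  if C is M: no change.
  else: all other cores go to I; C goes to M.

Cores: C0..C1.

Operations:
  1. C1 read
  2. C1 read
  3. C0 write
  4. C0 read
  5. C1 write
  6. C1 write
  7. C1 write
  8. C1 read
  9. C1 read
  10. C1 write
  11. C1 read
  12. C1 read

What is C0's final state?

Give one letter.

Answer: I

Derivation:
Op 1: C1 read [C1 read from I: no other sharers -> C1=E (exclusive)] -> [I,E]
Op 2: C1 read [C1 read: already in E, no change] -> [I,E]
Op 3: C0 write [C0 write: invalidate ['C1=E'] -> C0=M] -> [M,I]
Op 4: C0 read [C0 read: already in M, no change] -> [M,I]
Op 5: C1 write [C1 write: invalidate ['C0=M'] -> C1=M] -> [I,M]
Op 6: C1 write [C1 write: already M (modified), no change] -> [I,M]
Op 7: C1 write [C1 write: already M (modified), no change] -> [I,M]
Op 8: C1 read [C1 read: already in M, no change] -> [I,M]
Op 9: C1 read [C1 read: already in M, no change] -> [I,M]
Op 10: C1 write [C1 write: already M (modified), no change] -> [I,M]
Op 11: C1 read [C1 read: already in M, no change] -> [I,M]
Op 12: C1 read [C1 read: already in M, no change] -> [I,M]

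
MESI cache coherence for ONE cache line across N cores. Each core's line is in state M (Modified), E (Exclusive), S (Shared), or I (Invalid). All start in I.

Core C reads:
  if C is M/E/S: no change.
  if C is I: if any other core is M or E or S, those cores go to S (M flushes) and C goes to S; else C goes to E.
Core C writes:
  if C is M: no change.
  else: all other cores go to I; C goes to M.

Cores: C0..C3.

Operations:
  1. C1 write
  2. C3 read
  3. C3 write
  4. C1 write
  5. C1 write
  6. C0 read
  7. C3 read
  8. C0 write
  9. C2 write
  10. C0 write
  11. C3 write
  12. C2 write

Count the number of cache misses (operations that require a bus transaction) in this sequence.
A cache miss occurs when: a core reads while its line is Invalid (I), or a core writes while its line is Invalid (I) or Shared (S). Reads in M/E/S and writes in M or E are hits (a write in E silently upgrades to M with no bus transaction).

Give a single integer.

Answer: 11

Derivation:
Op 1: C1 write [C1 write: invalidate none -> C1=M] -> [I,M,I,I] [MISS #1: write from I]
Op 2: C3 read [C3 read from I: others=['C1=M'] -> C3=S, others downsized to S] -> [I,S,I,S] [MISS #2: read from I]
Op 3: C3 write [C3 write: invalidate ['C1=S'] -> C3=M] -> [I,I,I,M] [MISS #3: write from S]
Op 4: C1 write [C1 write: invalidate ['C3=M'] -> C1=M] -> [I,M,I,I] [MISS #4: write from I]
Op 5: C1 write [C1 write: already M (modified), no change] -> [I,M,I,I] [hit: write from M]
Op 6: C0 read [C0 read from I: others=['C1=M'] -> C0=S, others downsized to S] -> [S,S,I,I] [MISS #5: read from I]
Op 7: C3 read [C3 read from I: others=['C0=S', 'C1=S'] -> C3=S, others downsized to S] -> [S,S,I,S] [MISS #6: read from I]
Op 8: C0 write [C0 write: invalidate ['C1=S', 'C3=S'] -> C0=M] -> [M,I,I,I] [MISS #7: write from S]
Op 9: C2 write [C2 write: invalidate ['C0=M'] -> C2=M] -> [I,I,M,I] [MISS #8: write from I]
Op 10: C0 write [C0 write: invalidate ['C2=M'] -> C0=M] -> [M,I,I,I] [MISS #9: write from I]
Op 11: C3 write [C3 write: invalidate ['C0=M'] -> C3=M] -> [I,I,I,M] [MISS #10: write from I]
Op 12: C2 write [C2 write: invalidate ['C3=M'] -> C2=M] -> [I,I,M,I] [MISS #11: write from I]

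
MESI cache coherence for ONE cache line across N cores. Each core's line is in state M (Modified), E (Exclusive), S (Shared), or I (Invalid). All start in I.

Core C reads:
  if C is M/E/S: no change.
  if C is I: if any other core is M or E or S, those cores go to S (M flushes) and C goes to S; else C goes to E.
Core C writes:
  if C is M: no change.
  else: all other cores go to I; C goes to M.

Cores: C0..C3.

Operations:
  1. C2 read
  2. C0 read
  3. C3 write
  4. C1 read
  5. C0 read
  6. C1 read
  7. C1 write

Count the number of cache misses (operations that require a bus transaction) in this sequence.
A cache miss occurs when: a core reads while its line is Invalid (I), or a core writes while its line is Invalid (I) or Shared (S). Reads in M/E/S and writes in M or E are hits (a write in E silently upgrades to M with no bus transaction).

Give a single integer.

Answer: 6

Derivation:
Op 1: C2 read [C2 read from I: no other sharers -> C2=E (exclusive)] -> [I,I,E,I] [MISS #1: read from I]
Op 2: C0 read [C0 read from I: others=['C2=E'] -> C0=S, others downsized to S] -> [S,I,S,I] [MISS #2: read from I]
Op 3: C3 write [C3 write: invalidate ['C0=S', 'C2=S'] -> C3=M] -> [I,I,I,M] [MISS #3: write from I]
Op 4: C1 read [C1 read from I: others=['C3=M'] -> C1=S, others downsized to S] -> [I,S,I,S] [MISS #4: read from I]
Op 5: C0 read [C0 read from I: others=['C1=S', 'C3=S'] -> C0=S, others downsized to S] -> [S,S,I,S] [MISS #5: read from I]
Op 6: C1 read [C1 read: already in S, no change] -> [S,S,I,S] [hit: read from S]
Op 7: C1 write [C1 write: invalidate ['C0=S', 'C3=S'] -> C1=M] -> [I,M,I,I] [MISS #6: write from S]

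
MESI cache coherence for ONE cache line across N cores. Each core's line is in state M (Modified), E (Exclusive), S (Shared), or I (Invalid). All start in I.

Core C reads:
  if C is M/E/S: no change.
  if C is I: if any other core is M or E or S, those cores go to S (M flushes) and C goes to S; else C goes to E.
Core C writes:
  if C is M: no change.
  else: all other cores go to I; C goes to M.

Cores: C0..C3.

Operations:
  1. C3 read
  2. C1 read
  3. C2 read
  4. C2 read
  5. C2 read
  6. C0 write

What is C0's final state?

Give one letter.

Answer: M

Derivation:
Op 1: C3 read [C3 read from I: no other sharers -> C3=E (exclusive)] -> [I,I,I,E]
Op 2: C1 read [C1 read from I: others=['C3=E'] -> C1=S, others downsized to S] -> [I,S,I,S]
Op 3: C2 read [C2 read from I: others=['C1=S', 'C3=S'] -> C2=S, others downsized to S] -> [I,S,S,S]
Op 4: C2 read [C2 read: already in S, no change] -> [I,S,S,S]
Op 5: C2 read [C2 read: already in S, no change] -> [I,S,S,S]
Op 6: C0 write [C0 write: invalidate ['C1=S', 'C2=S', 'C3=S'] -> C0=M] -> [M,I,I,I]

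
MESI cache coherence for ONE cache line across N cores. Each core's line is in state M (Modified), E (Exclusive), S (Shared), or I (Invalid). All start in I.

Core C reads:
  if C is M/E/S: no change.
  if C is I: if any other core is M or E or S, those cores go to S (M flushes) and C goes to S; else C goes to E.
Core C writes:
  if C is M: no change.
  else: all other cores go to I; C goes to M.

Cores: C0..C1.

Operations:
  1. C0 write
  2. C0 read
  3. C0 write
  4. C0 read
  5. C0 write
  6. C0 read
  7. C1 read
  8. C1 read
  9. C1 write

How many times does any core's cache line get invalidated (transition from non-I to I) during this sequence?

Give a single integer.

Op 1: C0 write [C0 write: invalidate none -> C0=M] -> [M,I] (invalidations this op: 0; running total: 0)
Op 2: C0 read [C0 read: already in M, no change] -> [M,I] (invalidations this op: 0; running total: 0)
Op 3: C0 write [C0 write: already M (modified), no change] -> [M,I] (invalidations this op: 0; running total: 0)
Op 4: C0 read [C0 read: already in M, no change] -> [M,I] (invalidations this op: 0; running total: 0)
Op 5: C0 write [C0 write: already M (modified), no change] -> [M,I] (invalidations this op: 0; running total: 0)
Op 6: C0 read [C0 read: already in M, no change] -> [M,I] (invalidations this op: 0; running total: 0)
Op 7: C1 read [C1 read from I: others=['C0=M'] -> C1=S, others downsized to S] -> [S,S] (invalidations this op: 0; running total: 0)
Op 8: C1 read [C1 read: already in S, no change] -> [S,S] (invalidations this op: 0; running total: 0)
Op 9: C1 write [C1 write: invalidate ['C0=S'] -> C1=M] -> [I,M] (invalidations this op: 1; running total: 1)

Answer: 1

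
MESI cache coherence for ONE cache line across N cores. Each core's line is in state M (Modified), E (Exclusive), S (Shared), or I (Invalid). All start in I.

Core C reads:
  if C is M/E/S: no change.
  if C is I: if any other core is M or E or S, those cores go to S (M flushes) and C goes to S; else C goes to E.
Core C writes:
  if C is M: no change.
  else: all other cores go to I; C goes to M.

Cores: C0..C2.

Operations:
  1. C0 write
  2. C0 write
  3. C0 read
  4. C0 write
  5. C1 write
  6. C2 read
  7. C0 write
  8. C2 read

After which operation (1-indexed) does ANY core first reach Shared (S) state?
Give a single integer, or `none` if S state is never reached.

Answer: 6

Derivation:
Op 1: C0 write [C0 write: invalidate none -> C0=M] -> [M,I,I]
Op 2: C0 write [C0 write: already M (modified), no change] -> [M,I,I]
Op 3: C0 read [C0 read: already in M, no change] -> [M,I,I]
Op 4: C0 write [C0 write: already M (modified), no change] -> [M,I,I]
Op 5: C1 write [C1 write: invalidate ['C0=M'] -> C1=M] -> [I,M,I]
Op 6: C2 read [C2 read from I: others=['C1=M'] -> C2=S, others downsized to S] -> [I,S,S]
  -> First S state at op 6; remaining ops need not be traced.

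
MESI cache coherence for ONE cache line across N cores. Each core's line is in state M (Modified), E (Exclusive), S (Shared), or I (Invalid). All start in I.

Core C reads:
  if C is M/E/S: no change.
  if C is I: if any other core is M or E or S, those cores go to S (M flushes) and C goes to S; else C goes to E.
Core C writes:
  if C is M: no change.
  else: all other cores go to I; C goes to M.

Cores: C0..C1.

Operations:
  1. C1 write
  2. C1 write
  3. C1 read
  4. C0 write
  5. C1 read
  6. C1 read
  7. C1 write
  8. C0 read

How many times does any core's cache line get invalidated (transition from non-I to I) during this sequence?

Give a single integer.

Answer: 2

Derivation:
Op 1: C1 write [C1 write: invalidate none -> C1=M] -> [I,M] (invalidations this op: 0; running total: 0)
Op 2: C1 write [C1 write: already M (modified), no change] -> [I,M] (invalidations this op: 0; running total: 0)
Op 3: C1 read [C1 read: already in M, no change] -> [I,M] (invalidations this op: 0; running total: 0)
Op 4: C0 write [C0 write: invalidate ['C1=M'] -> C0=M] -> [M,I] (invalidations this op: 1; running total: 1)
Op 5: C1 read [C1 read from I: others=['C0=M'] -> C1=S, others downsized to S] -> [S,S] (invalidations this op: 0; running total: 1)
Op 6: C1 read [C1 read: already in S, no change] -> [S,S] (invalidations this op: 0; running total: 1)
Op 7: C1 write [C1 write: invalidate ['C0=S'] -> C1=M] -> [I,M] (invalidations this op: 1; running total: 2)
Op 8: C0 read [C0 read from I: others=['C1=M'] -> C0=S, others downsized to S] -> [S,S] (invalidations this op: 0; running total: 2)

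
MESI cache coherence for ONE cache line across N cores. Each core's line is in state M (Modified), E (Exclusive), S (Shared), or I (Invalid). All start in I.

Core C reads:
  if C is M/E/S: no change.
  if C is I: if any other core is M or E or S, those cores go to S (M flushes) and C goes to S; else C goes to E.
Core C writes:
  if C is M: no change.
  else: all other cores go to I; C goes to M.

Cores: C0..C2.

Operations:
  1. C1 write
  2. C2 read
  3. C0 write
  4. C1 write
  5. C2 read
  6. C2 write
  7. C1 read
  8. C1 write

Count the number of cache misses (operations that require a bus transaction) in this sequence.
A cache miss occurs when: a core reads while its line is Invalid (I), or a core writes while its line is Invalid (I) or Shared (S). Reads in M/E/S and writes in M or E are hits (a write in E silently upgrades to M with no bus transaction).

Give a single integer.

Op 1: C1 write [C1 write: invalidate none -> C1=M] -> [I,M,I] [MISS #1: write from I]
Op 2: C2 read [C2 read from I: others=['C1=M'] -> C2=S, others downsized to S] -> [I,S,S] [MISS #2: read from I]
Op 3: C0 write [C0 write: invalidate ['C1=S', 'C2=S'] -> C0=M] -> [M,I,I] [MISS #3: write from I]
Op 4: C1 write [C1 write: invalidate ['C0=M'] -> C1=M] -> [I,M,I] [MISS #4: write from I]
Op 5: C2 read [C2 read from I: others=['C1=M'] -> C2=S, others downsized to S] -> [I,S,S] [MISS #5: read from I]
Op 6: C2 write [C2 write: invalidate ['C1=S'] -> C2=M] -> [I,I,M] [MISS #6: write from S]
Op 7: C1 read [C1 read from I: others=['C2=M'] -> C1=S, others downsized to S] -> [I,S,S] [MISS #7: read from I]
Op 8: C1 write [C1 write: invalidate ['C2=S'] -> C1=M] -> [I,M,I] [MISS #8: write from S]

Answer: 8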